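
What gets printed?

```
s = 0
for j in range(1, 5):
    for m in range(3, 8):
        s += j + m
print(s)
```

150

j=1,m=3: s = 0+4 = 4
j=1,m=4: s = 4+5 = 9
j=1,m=5: s = 9+6 = 15
j=1,m=6: s = 15+7 = 22
j=1,m=7: s = 22+8 = 30
j=2,m=3: s = 30+5 = 35
j=2,m=4: s = 35+6 = 41
j=2,m=5: s = 41+7 = 48
j=2,m=6: s = 48+8 = 56
j=2,m=7: s = 56+9 = 65
j=3,m=3: s = 65+6 = 71
j=3,m=4: s = 71+7 = 78
j=3,m=5: s = 78+8 = 86
j=3,m=6: s = 86+9 = 95
j=3,m=7: s = 95+10 = 105
j=4,m=3: s = 105+7 = 112
j=4,m=4: s = 112+8 = 120
j=4,m=5: s = 120+9 = 129
j=4,m=6: s = 129+10 = 139
j=4,m=7: s = 139+11 = 150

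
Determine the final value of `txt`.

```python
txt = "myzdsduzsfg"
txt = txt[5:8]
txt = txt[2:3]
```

'z'

slice [5:8] → 'duz'
slice [2:3] → 'z'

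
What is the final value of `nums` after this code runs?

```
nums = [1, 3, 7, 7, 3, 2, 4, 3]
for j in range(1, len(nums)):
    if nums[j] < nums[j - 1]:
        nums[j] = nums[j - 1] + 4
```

j=1: 3>=1, unchanged → [1, 3, 7, 7, 3, 2, 4, 3]
j=2: 7>=3, unchanged → [1, 3, 7, 7, 3, 2, 4, 3]
j=3: 7>=7, unchanged → [1, 3, 7, 7, 3, 2, 4, 3]
j=4: 3<7, nums[4] = 7+4 = 11 → [1, 3, 7, 7, 11, 2, 4, 3]
j=5: 2<11, nums[5] = 11+4 = 15 → [1, 3, 7, 7, 11, 15, 4, 3]
j=6: 4<15, nums[6] = 15+4 = 19 → [1, 3, 7, 7, 11, 15, 19, 3]
j=7: 3<19, nums[7] = 19+4 = 23 → [1, 3, 7, 7, 11, 15, 19, 23]

[1, 3, 7, 7, 11, 15, 19, 23]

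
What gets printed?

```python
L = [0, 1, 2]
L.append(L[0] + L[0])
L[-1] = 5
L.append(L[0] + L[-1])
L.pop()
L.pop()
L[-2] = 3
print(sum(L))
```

5

append L[0]+L[0] = 0+0 = 0 → [0, 1, 2, 0]
L[-1] = 5 → [0, 1, 2, 5]
append L[0]+L[-1] = 0+5 = 5 → [0, 1, 2, 5, 5]
pop() removes 5 → [0, 1, 2, 5]
pop() removes 5 → [0, 1, 2]
L[-2] = 3 → [0, 3, 2]
sum = 5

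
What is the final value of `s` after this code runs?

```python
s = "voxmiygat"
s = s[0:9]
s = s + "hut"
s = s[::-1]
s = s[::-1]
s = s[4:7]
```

'iyg'

slice [0:9] → 'voxmiygat'
+ 'hut' → 'voxmiygathut'
reverse → 'tuhtagyimxov'
reverse → 'voxmiygathut'
slice [4:7] → 'iyg'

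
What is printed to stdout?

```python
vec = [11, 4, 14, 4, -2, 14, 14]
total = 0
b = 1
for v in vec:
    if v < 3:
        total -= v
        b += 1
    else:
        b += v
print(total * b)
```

126

v=11: not <3; b=12
v=4: not <3; b=16
v=14: not <3; b=30
v=4: not <3; b=34
v=-2: <3, total = 0-(-2) = 2; b=35
v=14: not <3; b=49
v=14: not <3; b=63
total*b = 2*63 = 126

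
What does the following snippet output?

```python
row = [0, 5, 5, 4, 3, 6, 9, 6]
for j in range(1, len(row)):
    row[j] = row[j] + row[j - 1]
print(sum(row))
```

j=1: row[1] = 5+0 = 5 → [0, 5, 5, 4, 3, 6, 9, 6]
j=2: row[2] = 5+5 = 10 → [0, 5, 10, 4, 3, 6, 9, 6]
j=3: row[3] = 4+10 = 14 → [0, 5, 10, 14, 3, 6, 9, 6]
j=4: row[4] = 3+14 = 17 → [0, 5, 10, 14, 17, 6, 9, 6]
j=5: row[5] = 6+17 = 23 → [0, 5, 10, 14, 17, 23, 9, 6]
j=6: row[6] = 9+23 = 32 → [0, 5, 10, 14, 17, 23, 32, 6]
j=7: row[7] = 6+32 = 38 → [0, 5, 10, 14, 17, 23, 32, 38]
sum = 139

139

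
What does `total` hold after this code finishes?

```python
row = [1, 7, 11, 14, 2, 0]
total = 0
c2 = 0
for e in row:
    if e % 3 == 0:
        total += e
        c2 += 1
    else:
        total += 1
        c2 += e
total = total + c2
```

e=1: not %3==0, total = 0+1 = 1; c2=1
e=7: not %3==0, total = 1+1 = 2; c2=8
e=11: not %3==0, total = 2+1 = 3; c2=19
e=14: not %3==0, total = 3+1 = 4; c2=33
e=2: not %3==0, total = 4+1 = 5; c2=35
e=0: %3==0, total = 5+0 = 5; c2=36
total+c2 = 5+36 = 41

41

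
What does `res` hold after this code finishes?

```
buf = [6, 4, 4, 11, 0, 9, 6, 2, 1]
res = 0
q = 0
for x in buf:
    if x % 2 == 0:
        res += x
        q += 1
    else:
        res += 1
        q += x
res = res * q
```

x=6: even, res = 0+6 = 6; q=1
x=4: even, res = 6+4 = 10; q=2
x=4: even, res = 10+4 = 14; q=3
x=11: not even, res = 14+1 = 15; q=14
x=0: even, res = 15+0 = 15; q=15
x=9: not even, res = 15+1 = 16; q=24
x=6: even, res = 16+6 = 22; q=25
x=2: even, res = 22+2 = 24; q=26
x=1: not even, res = 24+1 = 25; q=27
res*q = 25*27 = 675

675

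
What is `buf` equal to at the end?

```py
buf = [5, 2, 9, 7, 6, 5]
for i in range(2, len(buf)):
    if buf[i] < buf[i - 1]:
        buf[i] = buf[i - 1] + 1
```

i=2: 9>=2, unchanged → [5, 2, 9, 7, 6, 5]
i=3: 7<9, buf[3] = 9+1 = 10 → [5, 2, 9, 10, 6, 5]
i=4: 6<10, buf[4] = 10+1 = 11 → [5, 2, 9, 10, 11, 5]
i=5: 5<11, buf[5] = 11+1 = 12 → [5, 2, 9, 10, 11, 12]

[5, 2, 9, 10, 11, 12]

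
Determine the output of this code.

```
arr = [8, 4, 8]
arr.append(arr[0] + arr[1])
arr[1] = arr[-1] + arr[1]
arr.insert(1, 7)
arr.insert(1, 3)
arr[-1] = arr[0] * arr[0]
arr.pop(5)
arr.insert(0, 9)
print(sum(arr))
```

append arr[0]+arr[1] = 8+4 = 12 → [8, 4, 8, 12]
arr[1] = arr[-1]+arr[1] = 12+4 = 16 → [8, 16, 8, 12]
insert 7 at 1 → [8, 7, 16, 8, 12]
insert 3 at 1 → [8, 3, 7, 16, 8, 12]
arr[-1] = arr[0]*arr[0] = 8*8 = 64 → [8, 3, 7, 16, 8, 64]
pop(5) removes 64 → [8, 3, 7, 16, 8]
insert 9 at 0 → [9, 8, 3, 7, 16, 8]
sum = 51

51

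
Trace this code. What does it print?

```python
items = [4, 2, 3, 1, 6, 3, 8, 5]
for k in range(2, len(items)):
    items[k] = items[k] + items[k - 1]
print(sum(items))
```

95

k=2: items[2] = 3+2 = 5 → [4, 2, 5, 1, 6, 3, 8, 5]
k=3: items[3] = 1+5 = 6 → [4, 2, 5, 6, 6, 3, 8, 5]
k=4: items[4] = 6+6 = 12 → [4, 2, 5, 6, 12, 3, 8, 5]
k=5: items[5] = 3+12 = 15 → [4, 2, 5, 6, 12, 15, 8, 5]
k=6: items[6] = 8+15 = 23 → [4, 2, 5, 6, 12, 15, 23, 5]
k=7: items[7] = 5+23 = 28 → [4, 2, 5, 6, 12, 15, 23, 28]
sum = 95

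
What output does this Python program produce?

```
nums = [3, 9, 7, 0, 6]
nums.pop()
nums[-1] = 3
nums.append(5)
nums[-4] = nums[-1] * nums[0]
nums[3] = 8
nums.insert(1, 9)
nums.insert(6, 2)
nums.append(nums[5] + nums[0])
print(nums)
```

[3, 9, 15, 7, 8, 5, 2, 8]

pop() removes 6 → [3, 9, 7, 0]
nums[-1] = 3 → [3, 9, 7, 3]
append 5 → [3, 9, 7, 3, 5]
nums[-4] = nums[-1]*nums[0] = 5*3 = 15 → [3, 15, 7, 3, 5]
nums[3] = 8 → [3, 15, 7, 8, 5]
insert 9 at 1 → [3, 9, 15, 7, 8, 5]
insert 2 at 6 → [3, 9, 15, 7, 8, 5, 2]
append nums[5]+nums[0] = 5+3 = 8 → [3, 9, 15, 7, 8, 5, 2, 8]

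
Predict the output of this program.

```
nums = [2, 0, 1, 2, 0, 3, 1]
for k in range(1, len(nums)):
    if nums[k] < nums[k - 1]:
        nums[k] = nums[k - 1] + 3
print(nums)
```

[2, 5, 8, 11, 14, 17, 20]

k=1: 0<2, nums[1] = 2+3 = 5 → [2, 5, 1, 2, 0, 3, 1]
k=2: 1<5, nums[2] = 5+3 = 8 → [2, 5, 8, 2, 0, 3, 1]
k=3: 2<8, nums[3] = 8+3 = 11 → [2, 5, 8, 11, 0, 3, 1]
k=4: 0<11, nums[4] = 11+3 = 14 → [2, 5, 8, 11, 14, 3, 1]
k=5: 3<14, nums[5] = 14+3 = 17 → [2, 5, 8, 11, 14, 17, 1]
k=6: 1<17, nums[6] = 17+3 = 20 → [2, 5, 8, 11, 14, 17, 20]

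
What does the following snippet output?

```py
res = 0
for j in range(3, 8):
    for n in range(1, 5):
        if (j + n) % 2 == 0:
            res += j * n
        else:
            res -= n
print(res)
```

j=3,n=1: even sum, res = 0+3 = 3
j=3,n=2: odd sum, res = 3-2 = 1
j=3,n=3: even sum, res = 1+9 = 10
j=3,n=4: odd sum, res = 10-4 = 6
j=4,n=1: odd sum, res = 6-1 = 5
j=4,n=2: even sum, res = 5+8 = 13
j=4,n=3: odd sum, res = 13-3 = 10
j=4,n=4: even sum, res = 10+16 = 26
j=5,n=1: even sum, res = 26+5 = 31
j=5,n=2: odd sum, res = 31-2 = 29
j=5,n=3: even sum, res = 29+15 = 44
j=5,n=4: odd sum, res = 44-4 = 40
j=6,n=1: odd sum, res = 40-1 = 39
j=6,n=2: even sum, res = 39+12 = 51
j=6,n=3: odd sum, res = 51-3 = 48
j=6,n=4: even sum, res = 48+24 = 72
j=7,n=1: even sum, res = 72+7 = 79
j=7,n=2: odd sum, res = 79-2 = 77
j=7,n=3: even sum, res = 77+21 = 98
j=7,n=4: odd sum, res = 98-4 = 94

94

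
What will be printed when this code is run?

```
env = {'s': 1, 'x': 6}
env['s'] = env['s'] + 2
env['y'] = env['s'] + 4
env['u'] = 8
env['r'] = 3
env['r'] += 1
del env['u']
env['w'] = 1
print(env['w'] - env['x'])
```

-5

env['s'] = env['s']+2 = 3 → {'s': 3, 'x': 6}
env['y'] = env['s']+4 = 7 → {'s': 3, 'x': 6, 'y': 7}
env['u'] = 8 → {'s': 3, 'x': 6, 'y': 7, 'u': 8}
env['r'] = 3 → {'s': 3, 'x': 6, 'y': 7, 'u': 8, 'r': 3}
env['r'] = 3+1 = 4 → {'s': 3, 'x': 6, 'y': 7, 'u': 8, 'r': 4}
del 'u' → {'s': 3, 'x': 6, 'y': 7, 'r': 4}
env['w'] = 1 → {'s': 3, 'x': 6, 'y': 7, 'r': 4, 'w': 1}
env['w']-env['x'] = 1-6 = -5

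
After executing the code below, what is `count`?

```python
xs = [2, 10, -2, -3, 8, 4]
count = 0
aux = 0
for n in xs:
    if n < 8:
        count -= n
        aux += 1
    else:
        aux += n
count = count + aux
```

21

n=2: <8, count = 0-2 = -2; aux=1
n=10: not <8; aux=11
n=-2: <8, count = (-2)-(-2) = 0; aux=12
n=-3: <8, count = 0-(-3) = 3; aux=13
n=8: not <8; aux=21
n=4: <8, count = 3-4 = -1; aux=22
count+aux = (-1)+22 = 21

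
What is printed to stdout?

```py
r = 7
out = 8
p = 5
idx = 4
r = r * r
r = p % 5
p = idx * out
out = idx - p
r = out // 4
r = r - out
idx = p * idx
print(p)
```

r = 7*7 = 49
r = 5%5 = 0
p = 4*8 = 32
out = 4-32 = -28
r = (-28)//4 = -7
r = (-7)-(-28) = 21
idx = 32*4 = 128

32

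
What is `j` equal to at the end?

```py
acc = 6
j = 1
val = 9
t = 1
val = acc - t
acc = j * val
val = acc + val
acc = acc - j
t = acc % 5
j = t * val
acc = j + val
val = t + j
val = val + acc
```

val = 6-1 = 5
acc = 1*5 = 5
val = 5+5 = 10
acc = 5-1 = 4
t = 4%5 = 4
j = 4*10 = 40
acc = 40+10 = 50
val = 4+40 = 44
val = 44+50 = 94

40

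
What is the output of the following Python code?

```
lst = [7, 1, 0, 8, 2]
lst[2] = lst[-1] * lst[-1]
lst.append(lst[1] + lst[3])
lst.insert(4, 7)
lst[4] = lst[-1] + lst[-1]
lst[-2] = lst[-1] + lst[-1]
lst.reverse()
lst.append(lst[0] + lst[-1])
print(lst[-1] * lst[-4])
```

64

lst[2] = lst[-1]*lst[-1] = 2*2 = 4 → [7, 1, 4, 8, 2]
append lst[1]+lst[3] = 1+8 = 9 → [7, 1, 4, 8, 2, 9]
insert 7 at 4 → [7, 1, 4, 8, 7, 2, 9]
lst[4] = lst[-1]+lst[-1] = 9+9 = 18 → [7, 1, 4, 8, 18, 2, 9]
lst[-2] = lst[-1]+lst[-1] = 9+9 = 18 → [7, 1, 4, 8, 18, 18, 9]
reverse → [9, 18, 18, 8, 4, 1, 7]
append lst[0]+lst[-1] = 9+7 = 16 → [9, 18, 18, 8, 4, 1, 7, 16]
lst[-1]*lst[-4] = 16*4 = 64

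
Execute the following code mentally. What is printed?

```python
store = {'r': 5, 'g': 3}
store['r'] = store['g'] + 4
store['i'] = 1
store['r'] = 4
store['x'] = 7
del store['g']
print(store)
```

store['r'] = store['g']+4 = 7 → {'r': 7, 'g': 3}
store['i'] = 1 → {'r': 7, 'g': 3, 'i': 1}
store['r'] = 4 → {'r': 4, 'g': 3, 'i': 1}
store['x'] = 7 → {'r': 4, 'g': 3, 'i': 1, 'x': 7}
del 'g' → {'r': 4, 'i': 1, 'x': 7}

{'r': 4, 'i': 1, 'x': 7}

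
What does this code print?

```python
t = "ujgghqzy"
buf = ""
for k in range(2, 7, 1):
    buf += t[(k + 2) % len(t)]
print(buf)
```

hqzyu

k=2: add t[4]='h' → 'h'
k=3: add t[5]='q' → 'hq'
k=4: add t[6]='z' → 'hqz'
k=5: add t[7]='y' → 'hqzy'
k=6: add t[0]='u' → 'hqzyu'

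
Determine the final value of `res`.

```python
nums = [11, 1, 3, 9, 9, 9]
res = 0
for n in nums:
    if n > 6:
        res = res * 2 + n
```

151

n=11: >6, res = 0*2+11 = 11
n=1: not >6
n=3: not >6
n=9: >6, res = 11*2+9 = 31
n=9: >6, res = 31*2+9 = 71
n=9: >6, res = 71*2+9 = 151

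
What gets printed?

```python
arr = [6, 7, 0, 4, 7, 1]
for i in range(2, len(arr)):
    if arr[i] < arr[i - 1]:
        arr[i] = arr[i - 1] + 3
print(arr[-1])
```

19

i=2: 0<7, arr[2] = 7+3 = 10 → [6, 7, 10, 4, 7, 1]
i=3: 4<10, arr[3] = 10+3 = 13 → [6, 7, 10, 13, 7, 1]
i=4: 7<13, arr[4] = 13+3 = 16 → [6, 7, 10, 13, 16, 1]
i=5: 1<16, arr[5] = 16+3 = 19 → [6, 7, 10, 13, 16, 19]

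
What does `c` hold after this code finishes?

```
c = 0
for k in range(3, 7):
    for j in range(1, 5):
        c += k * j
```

180

k=3,j=1: c = 0+3 = 3
k=3,j=2: c = 3+6 = 9
k=3,j=3: c = 9+9 = 18
k=3,j=4: c = 18+12 = 30
k=4,j=1: c = 30+4 = 34
k=4,j=2: c = 34+8 = 42
k=4,j=3: c = 42+12 = 54
k=4,j=4: c = 54+16 = 70
k=5,j=1: c = 70+5 = 75
k=5,j=2: c = 75+10 = 85
k=5,j=3: c = 85+15 = 100
k=5,j=4: c = 100+20 = 120
k=6,j=1: c = 120+6 = 126
k=6,j=2: c = 126+12 = 138
k=6,j=3: c = 138+18 = 156
k=6,j=4: c = 156+24 = 180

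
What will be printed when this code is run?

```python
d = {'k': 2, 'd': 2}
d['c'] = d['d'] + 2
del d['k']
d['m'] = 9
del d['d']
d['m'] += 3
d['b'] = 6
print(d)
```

d['c'] = d['d']+2 = 4 → {'k': 2, 'd': 2, 'c': 4}
del 'k' → {'d': 2, 'c': 4}
d['m'] = 9 → {'d': 2, 'c': 4, 'm': 9}
del 'd' → {'c': 4, 'm': 9}
d['m'] = 9+3 = 12 → {'c': 4, 'm': 12}
d['b'] = 6 → {'c': 4, 'm': 12, 'b': 6}

{'c': 4, 'm': 12, 'b': 6}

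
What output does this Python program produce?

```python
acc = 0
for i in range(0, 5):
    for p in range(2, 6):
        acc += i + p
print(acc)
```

110

i=0,p=2: acc = 0+2 = 2
i=0,p=3: acc = 2+3 = 5
i=0,p=4: acc = 5+4 = 9
i=0,p=5: acc = 9+5 = 14
i=1,p=2: acc = 14+3 = 17
i=1,p=3: acc = 17+4 = 21
i=1,p=4: acc = 21+5 = 26
i=1,p=5: acc = 26+6 = 32
i=2,p=2: acc = 32+4 = 36
i=2,p=3: acc = 36+5 = 41
i=2,p=4: acc = 41+6 = 47
i=2,p=5: acc = 47+7 = 54
i=3,p=2: acc = 54+5 = 59
i=3,p=3: acc = 59+6 = 65
i=3,p=4: acc = 65+7 = 72
i=3,p=5: acc = 72+8 = 80
i=4,p=2: acc = 80+6 = 86
i=4,p=3: acc = 86+7 = 93
i=4,p=4: acc = 93+8 = 101
i=4,p=5: acc = 101+9 = 110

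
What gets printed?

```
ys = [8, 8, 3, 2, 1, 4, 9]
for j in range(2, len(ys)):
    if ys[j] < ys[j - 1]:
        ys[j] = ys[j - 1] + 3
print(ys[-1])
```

23

j=2: 3<8, ys[2] = 8+3 = 11 → [8, 8, 11, 2, 1, 4, 9]
j=3: 2<11, ys[3] = 11+3 = 14 → [8, 8, 11, 14, 1, 4, 9]
j=4: 1<14, ys[4] = 14+3 = 17 → [8, 8, 11, 14, 17, 4, 9]
j=5: 4<17, ys[5] = 17+3 = 20 → [8, 8, 11, 14, 17, 20, 9]
j=6: 9<20, ys[6] = 20+3 = 23 → [8, 8, 11, 14, 17, 20, 23]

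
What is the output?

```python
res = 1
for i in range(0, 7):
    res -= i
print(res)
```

-20

i=0: res = 1-0 = 1
i=1: res = 1-1 = 0
i=2: res = 0-2 = -2
i=3: res = (-2)-3 = -5
i=4: res = (-5)-4 = -9
i=5: res = (-9)-5 = -14
i=6: res = (-14)-6 = -20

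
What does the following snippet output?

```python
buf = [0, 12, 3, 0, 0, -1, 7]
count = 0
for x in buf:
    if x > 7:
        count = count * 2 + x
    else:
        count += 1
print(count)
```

x=0: not >7, count = 0+1 = 1
x=12: >7, count = 1*2+12 = 14
x=3: not >7, count = 14+1 = 15
x=0: not >7, count = 15+1 = 16
x=0: not >7, count = 16+1 = 17
x=-1: not >7, count = 17+1 = 18
x=7: not >7, count = 18+1 = 19

19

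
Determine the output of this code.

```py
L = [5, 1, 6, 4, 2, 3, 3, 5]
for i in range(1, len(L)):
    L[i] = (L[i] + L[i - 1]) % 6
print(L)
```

[5, 0, 0, 4, 0, 3, 0, 5]

i=1: L[1] = (1+5)%6 = 0 → [5, 0, 6, 4, 2, 3, 3, 5]
i=2: L[2] = (6+0)%6 = 0 → [5, 0, 0, 4, 2, 3, 3, 5]
i=3: L[3] = (4+0)%6 = 4 → [5, 0, 0, 4, 2, 3, 3, 5]
i=4: L[4] = (2+4)%6 = 0 → [5, 0, 0, 4, 0, 3, 3, 5]
i=5: L[5] = (3+0)%6 = 3 → [5, 0, 0, 4, 0, 3, 3, 5]
i=6: L[6] = (3+3)%6 = 0 → [5, 0, 0, 4, 0, 3, 0, 5]
i=7: L[7] = (5+0)%6 = 5 → [5, 0, 0, 4, 0, 3, 0, 5]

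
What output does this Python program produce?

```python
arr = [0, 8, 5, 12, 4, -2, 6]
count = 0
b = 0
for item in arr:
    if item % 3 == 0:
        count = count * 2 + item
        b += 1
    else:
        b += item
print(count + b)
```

48

item=0: %3==0, count = 0*2+0 = 0; b=1
item=8: not %3==0; b=9
item=5: not %3==0; b=14
item=12: %3==0, count = 0*2+12 = 12; b=15
item=4: not %3==0; b=19
item=-2: not %3==0; b=17
item=6: %3==0, count = 12*2+6 = 30; b=18
count+b = 30+18 = 48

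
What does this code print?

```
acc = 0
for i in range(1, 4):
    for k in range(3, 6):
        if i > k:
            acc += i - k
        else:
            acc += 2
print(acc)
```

18

i=1,k=3: not 1>3, acc = 0+2 = 2
i=1,k=4: not 1>4, acc = 2+2 = 4
i=1,k=5: not 1>5, acc = 4+2 = 6
i=2,k=3: not 2>3, acc = 6+2 = 8
i=2,k=4: not 2>4, acc = 8+2 = 10
i=2,k=5: not 2>5, acc = 10+2 = 12
i=3,k=3: not 3>3, acc = 12+2 = 14
i=3,k=4: not 3>4, acc = 14+2 = 16
i=3,k=5: not 3>5, acc = 16+2 = 18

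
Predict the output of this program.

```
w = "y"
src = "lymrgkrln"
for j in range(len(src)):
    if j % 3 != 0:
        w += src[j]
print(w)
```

yymgkln

j=0: skip
j=1: add 'y' → 'yy'
j=2: add 'm' → 'yym'
j=3: skip
j=4: add 'g' → 'yymg'
j=5: add 'k' → 'yymgk'
j=6: skip
j=7: add 'l' → 'yymgkl'
j=8: add 'n' → 'yymgkln'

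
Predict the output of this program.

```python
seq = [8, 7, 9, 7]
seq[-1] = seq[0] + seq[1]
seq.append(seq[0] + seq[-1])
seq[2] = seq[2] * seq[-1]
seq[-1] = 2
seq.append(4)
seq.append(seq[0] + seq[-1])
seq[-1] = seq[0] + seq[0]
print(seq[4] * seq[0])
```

seq[-1] = seq[0]+seq[1] = 8+7 = 15 → [8, 7, 9, 15]
append seq[0]+seq[-1] = 8+15 = 23 → [8, 7, 9, 15, 23]
seq[2] = seq[2]*seq[-1] = 9*23 = 207 → [8, 7, 207, 15, 23]
seq[-1] = 2 → [8, 7, 207, 15, 2]
append 4 → [8, 7, 207, 15, 2, 4]
append seq[0]+seq[-1] = 8+4 = 12 → [8, 7, 207, 15, 2, 4, 12]
seq[-1] = seq[0]+seq[0] = 8+8 = 16 → [8, 7, 207, 15, 2, 4, 16]
seq[4]*seq[0] = 2*8 = 16

16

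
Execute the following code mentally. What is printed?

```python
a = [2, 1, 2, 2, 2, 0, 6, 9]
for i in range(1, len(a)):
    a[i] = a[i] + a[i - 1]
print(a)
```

i=1: a[1] = 1+2 = 3 → [2, 3, 2, 2, 2, 0, 6, 9]
i=2: a[2] = 2+3 = 5 → [2, 3, 5, 2, 2, 0, 6, 9]
i=3: a[3] = 2+5 = 7 → [2, 3, 5, 7, 2, 0, 6, 9]
i=4: a[4] = 2+7 = 9 → [2, 3, 5, 7, 9, 0, 6, 9]
i=5: a[5] = 0+9 = 9 → [2, 3, 5, 7, 9, 9, 6, 9]
i=6: a[6] = 6+9 = 15 → [2, 3, 5, 7, 9, 9, 15, 9]
i=7: a[7] = 9+15 = 24 → [2, 3, 5, 7, 9, 9, 15, 24]

[2, 3, 5, 7, 9, 9, 15, 24]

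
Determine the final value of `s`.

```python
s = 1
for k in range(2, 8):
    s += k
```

28

k=2: s = 1+2 = 3
k=3: s = 3+3 = 6
k=4: s = 6+4 = 10
k=5: s = 10+5 = 15
k=6: s = 15+6 = 21
k=7: s = 21+7 = 28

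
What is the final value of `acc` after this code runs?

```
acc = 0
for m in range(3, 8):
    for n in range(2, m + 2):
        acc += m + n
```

240

m=3,n=2: acc = 0+5 = 5
m=3,n=3: acc = 5+6 = 11
m=3,n=4: acc = 11+7 = 18
m=4,n=2: acc = 18+6 = 24
m=4,n=3: acc = 24+7 = 31
m=4,n=4: acc = 31+8 = 39
m=4,n=5: acc = 39+9 = 48
m=5,n=2: acc = 48+7 = 55
m=5,n=3: acc = 55+8 = 63
m=5,n=4: acc = 63+9 = 72
m=5,n=5: acc = 72+10 = 82
m=5,n=6: acc = 82+11 = 93
m=6,n=2: acc = 93+8 = 101
m=6,n=3: acc = 101+9 = 110
m=6,n=4: acc = 110+10 = 120
m=6,n=5: acc = 120+11 = 131
m=6,n=6: acc = 131+12 = 143
m=6,n=7: acc = 143+13 = 156
m=7,n=2: acc = 156+9 = 165
m=7,n=3: acc = 165+10 = 175
m=7,n=4: acc = 175+11 = 186
m=7,n=5: acc = 186+12 = 198
m=7,n=6: acc = 198+13 = 211
m=7,n=7: acc = 211+14 = 225
m=7,n=8: acc = 225+15 = 240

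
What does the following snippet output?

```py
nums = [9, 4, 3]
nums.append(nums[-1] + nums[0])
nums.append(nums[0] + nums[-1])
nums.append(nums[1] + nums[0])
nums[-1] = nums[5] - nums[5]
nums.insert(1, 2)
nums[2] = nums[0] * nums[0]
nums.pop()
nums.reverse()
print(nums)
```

[21, 12, 3, 81, 2, 9]

append nums[-1]+nums[0] = 3+9 = 12 → [9, 4, 3, 12]
append nums[0]+nums[-1] = 9+12 = 21 → [9, 4, 3, 12, 21]
append nums[1]+nums[0] = 4+9 = 13 → [9, 4, 3, 12, 21, 13]
nums[-1] = nums[5]-nums[5] = 13-13 = 0 → [9, 4, 3, 12, 21, 0]
insert 2 at 1 → [9, 2, 4, 3, 12, 21, 0]
nums[2] = nums[0]*nums[0] = 9*9 = 81 → [9, 2, 81, 3, 12, 21, 0]
pop() removes 0 → [9, 2, 81, 3, 12, 21]
reverse → [21, 12, 3, 81, 2, 9]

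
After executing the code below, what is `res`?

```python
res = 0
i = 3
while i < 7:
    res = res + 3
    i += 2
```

i=3: res = 0+3 = 3
i=5: res = 3+3 = 6

6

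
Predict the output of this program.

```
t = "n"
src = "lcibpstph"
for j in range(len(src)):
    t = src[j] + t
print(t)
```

j=0: prepend 'l' → 'ln'
j=1: prepend 'c' → 'cln'
j=2: prepend 'i' → 'icln'
j=3: prepend 'b' → 'bicln'
j=4: prepend 'p' → 'pbicln'
j=5: prepend 's' → 'spbicln'
j=6: prepend 't' → 'tspbicln'
j=7: prepend 'p' → 'ptspbicln'
j=8: prepend 'h' → 'hptspbicln'

hptspbicln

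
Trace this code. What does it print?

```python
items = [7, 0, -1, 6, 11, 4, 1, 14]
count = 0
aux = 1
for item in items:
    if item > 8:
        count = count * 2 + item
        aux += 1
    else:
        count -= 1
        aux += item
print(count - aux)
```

item=7: not >8, count = 0-1 = -1; aux=8
item=0: not >8, count = (-1)-1 = -2; aux=8
item=-1: not >8, count = (-2)-1 = -3; aux=7
item=6: not >8, count = (-3)-1 = -4; aux=13
item=11: >8, count = (-4)*2+11 = 3; aux=14
item=4: not >8, count = 3-1 = 2; aux=18
item=1: not >8, count = 2-1 = 1; aux=19
item=14: >8, count = 1*2+14 = 16; aux=20
count-aux = 16-20 = -4

-4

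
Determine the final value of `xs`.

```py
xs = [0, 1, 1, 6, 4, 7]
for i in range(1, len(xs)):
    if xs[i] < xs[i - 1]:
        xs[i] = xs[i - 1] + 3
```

[0, 1, 1, 6, 9, 12]

i=1: 1>=0, unchanged → [0, 1, 1, 6, 4, 7]
i=2: 1>=1, unchanged → [0, 1, 1, 6, 4, 7]
i=3: 6>=1, unchanged → [0, 1, 1, 6, 4, 7]
i=4: 4<6, xs[4] = 6+3 = 9 → [0, 1, 1, 6, 9, 7]
i=5: 7<9, xs[5] = 9+3 = 12 → [0, 1, 1, 6, 9, 12]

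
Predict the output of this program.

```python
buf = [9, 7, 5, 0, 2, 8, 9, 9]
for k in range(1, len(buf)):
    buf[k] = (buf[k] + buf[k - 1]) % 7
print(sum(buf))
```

k=1: buf[1] = (7+9)%7 = 2 → [9, 2, 5, 0, 2, 8, 9, 9]
k=2: buf[2] = (5+2)%7 = 0 → [9, 2, 0, 0, 2, 8, 9, 9]
k=3: buf[3] = (0+0)%7 = 0 → [9, 2, 0, 0, 2, 8, 9, 9]
k=4: buf[4] = (2+0)%7 = 2 → [9, 2, 0, 0, 2, 8, 9, 9]
k=5: buf[5] = (8+2)%7 = 3 → [9, 2, 0, 0, 2, 3, 9, 9]
k=6: buf[6] = (9+3)%7 = 5 → [9, 2, 0, 0, 2, 3, 5, 9]
k=7: buf[7] = (9+5)%7 = 0 → [9, 2, 0, 0, 2, 3, 5, 0]
sum = 21

21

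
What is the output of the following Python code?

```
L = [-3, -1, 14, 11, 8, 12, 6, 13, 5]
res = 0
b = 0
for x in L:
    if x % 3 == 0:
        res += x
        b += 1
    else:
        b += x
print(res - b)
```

-38

x=-3: %3==0, res = 0+(-3) = -3; b=1
x=-1: not %3==0; b=0
x=14: not %3==0; b=14
x=11: not %3==0; b=25
x=8: not %3==0; b=33
x=12: %3==0, res = (-3)+12 = 9; b=34
x=6: %3==0, res = 9+6 = 15; b=35
x=13: not %3==0; b=48
x=5: not %3==0; b=53
res-b = 15-53 = -38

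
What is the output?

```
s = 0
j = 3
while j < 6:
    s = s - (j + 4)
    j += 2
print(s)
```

-16

j=3: s = 0-7 = -7
j=5: s = (-7)-9 = -16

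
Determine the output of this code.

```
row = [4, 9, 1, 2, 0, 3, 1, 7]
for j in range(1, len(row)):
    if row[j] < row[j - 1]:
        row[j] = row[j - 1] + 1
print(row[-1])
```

15

j=1: 9>=4, unchanged → [4, 9, 1, 2, 0, 3, 1, 7]
j=2: 1<9, row[2] = 9+1 = 10 → [4, 9, 10, 2, 0, 3, 1, 7]
j=3: 2<10, row[3] = 10+1 = 11 → [4, 9, 10, 11, 0, 3, 1, 7]
j=4: 0<11, row[4] = 11+1 = 12 → [4, 9, 10, 11, 12, 3, 1, 7]
j=5: 3<12, row[5] = 12+1 = 13 → [4, 9, 10, 11, 12, 13, 1, 7]
j=6: 1<13, row[6] = 13+1 = 14 → [4, 9, 10, 11, 12, 13, 14, 7]
j=7: 7<14, row[7] = 14+1 = 15 → [4, 9, 10, 11, 12, 13, 14, 15]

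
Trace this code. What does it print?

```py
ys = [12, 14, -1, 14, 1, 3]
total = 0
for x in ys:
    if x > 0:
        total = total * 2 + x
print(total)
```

x=12: >0, total = 0*2+12 = 12
x=14: >0, total = 12*2+14 = 38
x=-1: not >0
x=14: >0, total = 38*2+14 = 90
x=1: >0, total = 90*2+1 = 181
x=3: >0, total = 181*2+3 = 365

365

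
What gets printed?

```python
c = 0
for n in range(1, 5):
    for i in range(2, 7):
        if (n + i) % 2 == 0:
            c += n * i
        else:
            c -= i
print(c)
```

64

n=1,i=2: odd sum, c = 0-2 = -2
n=1,i=3: even sum, c = (-2)+3 = 1
n=1,i=4: odd sum, c = 1-4 = -3
n=1,i=5: even sum, c = (-3)+5 = 2
n=1,i=6: odd sum, c = 2-6 = -4
n=2,i=2: even sum, c = (-4)+4 = 0
n=2,i=3: odd sum, c = 0-3 = -3
n=2,i=4: even sum, c = (-3)+8 = 5
n=2,i=5: odd sum, c = 5-5 = 0
n=2,i=6: even sum, c = 0+12 = 12
n=3,i=2: odd sum, c = 12-2 = 10
n=3,i=3: even sum, c = 10+9 = 19
n=3,i=4: odd sum, c = 19-4 = 15
n=3,i=5: even sum, c = 15+15 = 30
n=3,i=6: odd sum, c = 30-6 = 24
n=4,i=2: even sum, c = 24+8 = 32
n=4,i=3: odd sum, c = 32-3 = 29
n=4,i=4: even sum, c = 29+16 = 45
n=4,i=5: odd sum, c = 45-5 = 40
n=4,i=6: even sum, c = 40+24 = 64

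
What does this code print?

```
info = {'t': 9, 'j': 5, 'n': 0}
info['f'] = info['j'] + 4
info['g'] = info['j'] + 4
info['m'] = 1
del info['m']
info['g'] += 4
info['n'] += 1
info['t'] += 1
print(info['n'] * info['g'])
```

info['f'] = info['j']+4 = 9 → {'t': 9, 'j': 5, 'n': 0, 'f': 9}
info['g'] = info['j']+4 = 9 → {'t': 9, 'j': 5, 'n': 0, 'f': 9, 'g': 9}
info['m'] = 1 → {'t': 9, 'j': 5, 'n': 0, 'f': 9, 'g': 9, 'm': 1}
del 'm' → {'t': 9, 'j': 5, 'n': 0, 'f': 9, 'g': 9}
info['g'] = 9+4 = 13 → {'t': 9, 'j': 5, 'n': 0, 'f': 9, 'g': 13}
info['n'] = 0+1 = 1 → {'t': 9, 'j': 5, 'n': 1, 'f': 9, 'g': 13}
info['t'] = 9+1 = 10 → {'t': 10, 'j': 5, 'n': 1, 'f': 9, 'g': 13}
info['n']*info['g'] = 1*13 = 13

13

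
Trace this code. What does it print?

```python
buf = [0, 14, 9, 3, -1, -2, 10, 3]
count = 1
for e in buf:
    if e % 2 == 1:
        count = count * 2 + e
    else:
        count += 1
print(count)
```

e=0: not odd, count = 1+1 = 2
e=14: not odd, count = 2+1 = 3
e=9: odd, count = 3*2+9 = 15
e=3: odd, count = 15*2+3 = 33
e=-1: odd, count = 33*2+(-1) = 65
e=-2: not odd, count = 65+1 = 66
e=10: not odd, count = 66+1 = 67
e=3: odd, count = 67*2+3 = 137

137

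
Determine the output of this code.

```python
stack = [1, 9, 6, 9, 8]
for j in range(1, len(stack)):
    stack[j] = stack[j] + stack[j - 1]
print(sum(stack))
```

85

j=1: stack[1] = 9+1 = 10 → [1, 10, 6, 9, 8]
j=2: stack[2] = 6+10 = 16 → [1, 10, 16, 9, 8]
j=3: stack[3] = 9+16 = 25 → [1, 10, 16, 25, 8]
j=4: stack[4] = 8+25 = 33 → [1, 10, 16, 25, 33]
sum = 85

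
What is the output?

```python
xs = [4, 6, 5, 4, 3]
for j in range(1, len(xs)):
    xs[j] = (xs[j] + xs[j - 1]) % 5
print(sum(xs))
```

j=1: xs[1] = (6+4)%5 = 0 → [4, 0, 5, 4, 3]
j=2: xs[2] = (5+0)%5 = 0 → [4, 0, 0, 4, 3]
j=3: xs[3] = (4+0)%5 = 4 → [4, 0, 0, 4, 3]
j=4: xs[4] = (3+4)%5 = 2 → [4, 0, 0, 4, 2]
sum = 10

10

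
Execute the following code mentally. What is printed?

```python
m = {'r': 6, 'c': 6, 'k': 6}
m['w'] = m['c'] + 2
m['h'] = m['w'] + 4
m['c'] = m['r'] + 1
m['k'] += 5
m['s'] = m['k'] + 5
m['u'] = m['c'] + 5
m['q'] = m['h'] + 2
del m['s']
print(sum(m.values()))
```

m['w'] = m['c']+2 = 8 → {'r': 6, 'c': 6, 'k': 6, 'w': 8}
m['h'] = m['w']+4 = 12 → {'r': 6, 'c': 6, 'k': 6, 'w': 8, 'h': 12}
m['c'] = m['r']+1 = 7 → {'r': 6, 'c': 7, 'k': 6, 'w': 8, 'h': 12}
m['k'] = 6+5 = 11 → {'r': 6, 'c': 7, 'k': 11, 'w': 8, 'h': 12}
m['s'] = m['k']+5 = 16 → {'r': 6, 'c': 7, 'k': 11, 'w': 8, 'h': 12, 's': 16}
m['u'] = m['c']+5 = 12 → {'r': 6, 'c': 7, 'k': 11, 'w': 8, 'h': 12, 's': 16, 'u': 12}
m['q'] = m['h']+2 = 14 → {'r': 6, 'c': 7, 'k': 11, 'w': 8, 'h': 12, 's': 16, 'u': 12, 'q': 14}
del 's' → {'r': 6, 'c': 7, 'k': 11, 'w': 8, 'h': 12, 'u': 12, 'q': 14}
sum of values = 70

70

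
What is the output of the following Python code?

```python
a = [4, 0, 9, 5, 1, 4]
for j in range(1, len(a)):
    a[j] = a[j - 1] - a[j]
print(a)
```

j=1: a[1] = 4-0 = 4 → [4, 4, 9, 5, 1, 4]
j=2: a[2] = 4-9 = -5 → [4, 4, -5, 5, 1, 4]
j=3: a[3] = (-5)-5 = -10 → [4, 4, -5, -10, 1, 4]
j=4: a[4] = (-10)-1 = -11 → [4, 4, -5, -10, -11, 4]
j=5: a[5] = (-11)-4 = -15 → [4, 4, -5, -10, -11, -15]

[4, 4, -5, -10, -11, -15]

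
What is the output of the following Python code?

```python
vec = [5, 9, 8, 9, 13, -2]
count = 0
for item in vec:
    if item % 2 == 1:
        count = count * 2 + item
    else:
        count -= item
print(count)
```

item=5: odd, count = 0*2+5 = 5
item=9: odd, count = 5*2+9 = 19
item=8: not odd, count = 19-8 = 11
item=9: odd, count = 11*2+9 = 31
item=13: odd, count = 31*2+13 = 75
item=-2: not odd, count = 75-(-2) = 77

77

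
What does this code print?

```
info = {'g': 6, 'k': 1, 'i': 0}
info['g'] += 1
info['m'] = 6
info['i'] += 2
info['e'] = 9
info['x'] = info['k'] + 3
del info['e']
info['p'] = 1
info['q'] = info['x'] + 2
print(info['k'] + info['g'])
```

info['g'] = 6+1 = 7 → {'g': 7, 'k': 1, 'i': 0}
info['m'] = 6 → {'g': 7, 'k': 1, 'i': 0, 'm': 6}
info['i'] = 0+2 = 2 → {'g': 7, 'k': 1, 'i': 2, 'm': 6}
info['e'] = 9 → {'g': 7, 'k': 1, 'i': 2, 'm': 6, 'e': 9}
info['x'] = info['k']+3 = 4 → {'g': 7, 'k': 1, 'i': 2, 'm': 6, 'e': 9, 'x': 4}
del 'e' → {'g': 7, 'k': 1, 'i': 2, 'm': 6, 'x': 4}
info['p'] = 1 → {'g': 7, 'k': 1, 'i': 2, 'm': 6, 'x': 4, 'p': 1}
info['q'] = info['x']+2 = 6 → {'g': 7, 'k': 1, 'i': 2, 'm': 6, 'x': 4, 'p': 1, 'q': 6}
info['k']+info['g'] = 1+7 = 8

8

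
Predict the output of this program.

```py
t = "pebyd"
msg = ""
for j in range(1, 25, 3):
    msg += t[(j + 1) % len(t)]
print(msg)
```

bpyedbpy

j=1: add t[2]='b' → 'b'
j=4: add t[0]='p' → 'bp'
j=7: add t[3]='y' → 'bpy'
j=10: add t[1]='e' → 'bpye'
j=13: add t[4]='d' → 'bpyed'
j=16: add t[2]='b' → 'bpyedb'
j=19: add t[0]='p' → 'bpyedbp'
j=22: add t[3]='y' → 'bpyedbpy'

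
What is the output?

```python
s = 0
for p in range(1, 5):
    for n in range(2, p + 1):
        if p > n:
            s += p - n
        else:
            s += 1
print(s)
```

7

p=2,n=2: not 2>2, s = 0+1 = 1
p=3,n=2: 3>2, s = 1+1 = 2
p=3,n=3: not 3>3, s = 2+1 = 3
p=4,n=2: 4>2, s = 3+2 = 5
p=4,n=3: 4>3, s = 5+1 = 6
p=4,n=4: not 4>4, s = 6+1 = 7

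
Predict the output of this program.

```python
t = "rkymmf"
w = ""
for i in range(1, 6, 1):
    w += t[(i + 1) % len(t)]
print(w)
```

ymmfr

i=1: add t[2]='y' → 'y'
i=2: add t[3]='m' → 'ym'
i=3: add t[4]='m' → 'ymm'
i=4: add t[5]='f' → 'ymmf'
i=5: add t[0]='r' → 'ymmfr'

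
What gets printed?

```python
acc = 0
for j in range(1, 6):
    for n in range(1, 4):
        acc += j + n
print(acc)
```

75

j=1,n=1: acc = 0+2 = 2
j=1,n=2: acc = 2+3 = 5
j=1,n=3: acc = 5+4 = 9
j=2,n=1: acc = 9+3 = 12
j=2,n=2: acc = 12+4 = 16
j=2,n=3: acc = 16+5 = 21
j=3,n=1: acc = 21+4 = 25
j=3,n=2: acc = 25+5 = 30
j=3,n=3: acc = 30+6 = 36
j=4,n=1: acc = 36+5 = 41
j=4,n=2: acc = 41+6 = 47
j=4,n=3: acc = 47+7 = 54
j=5,n=1: acc = 54+6 = 60
j=5,n=2: acc = 60+7 = 67
j=5,n=3: acc = 67+8 = 75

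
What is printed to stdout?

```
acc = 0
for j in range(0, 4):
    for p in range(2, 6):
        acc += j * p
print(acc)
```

84

j=0,p=2: acc = 0+0 = 0
j=0,p=3: acc = 0+0 = 0
j=0,p=4: acc = 0+0 = 0
j=0,p=5: acc = 0+0 = 0
j=1,p=2: acc = 0+2 = 2
j=1,p=3: acc = 2+3 = 5
j=1,p=4: acc = 5+4 = 9
j=1,p=5: acc = 9+5 = 14
j=2,p=2: acc = 14+4 = 18
j=2,p=3: acc = 18+6 = 24
j=2,p=4: acc = 24+8 = 32
j=2,p=5: acc = 32+10 = 42
j=3,p=2: acc = 42+6 = 48
j=3,p=3: acc = 48+9 = 57
j=3,p=4: acc = 57+12 = 69
j=3,p=5: acc = 69+15 = 84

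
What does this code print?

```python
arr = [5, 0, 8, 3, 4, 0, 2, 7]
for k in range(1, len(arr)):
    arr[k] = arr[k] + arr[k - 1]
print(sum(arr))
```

k=1: arr[1] = 0+5 = 5 → [5, 5, 8, 3, 4, 0, 2, 7]
k=2: arr[2] = 8+5 = 13 → [5, 5, 13, 3, 4, 0, 2, 7]
k=3: arr[3] = 3+13 = 16 → [5, 5, 13, 16, 4, 0, 2, 7]
k=4: arr[4] = 4+16 = 20 → [5, 5, 13, 16, 20, 0, 2, 7]
k=5: arr[5] = 0+20 = 20 → [5, 5, 13, 16, 20, 20, 2, 7]
k=6: arr[6] = 2+20 = 22 → [5, 5, 13, 16, 20, 20, 22, 7]
k=7: arr[7] = 7+22 = 29 → [5, 5, 13, 16, 20, 20, 22, 29]
sum = 130

130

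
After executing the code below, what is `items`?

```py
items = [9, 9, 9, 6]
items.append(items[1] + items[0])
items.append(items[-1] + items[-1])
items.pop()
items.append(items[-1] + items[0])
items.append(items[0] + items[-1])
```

append items[1]+items[0] = 9+9 = 18 → [9, 9, 9, 6, 18]
append items[-1]+items[-1] = 18+18 = 36 → [9, 9, 9, 6, 18, 36]
pop() removes 36 → [9, 9, 9, 6, 18]
append items[-1]+items[0] = 18+9 = 27 → [9, 9, 9, 6, 18, 27]
append items[0]+items[-1] = 9+27 = 36 → [9, 9, 9, 6, 18, 27, 36]

[9, 9, 9, 6, 18, 27, 36]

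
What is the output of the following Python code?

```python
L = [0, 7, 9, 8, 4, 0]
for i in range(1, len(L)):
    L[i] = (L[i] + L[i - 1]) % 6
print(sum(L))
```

i=1: L[1] = (7+0)%6 = 1 → [0, 1, 9, 8, 4, 0]
i=2: L[2] = (9+1)%6 = 4 → [0, 1, 4, 8, 4, 0]
i=3: L[3] = (8+4)%6 = 0 → [0, 1, 4, 0, 4, 0]
i=4: L[4] = (4+0)%6 = 4 → [0, 1, 4, 0, 4, 0]
i=5: L[5] = (0+4)%6 = 4 → [0, 1, 4, 0, 4, 4]
sum = 13

13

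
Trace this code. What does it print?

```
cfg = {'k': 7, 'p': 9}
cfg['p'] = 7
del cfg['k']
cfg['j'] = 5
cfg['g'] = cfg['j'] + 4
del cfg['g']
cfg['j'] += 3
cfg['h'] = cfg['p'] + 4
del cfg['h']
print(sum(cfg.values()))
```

cfg['p'] = 7 → {'k': 7, 'p': 7}
del 'k' → {'p': 7}
cfg['j'] = 5 → {'p': 7, 'j': 5}
cfg['g'] = cfg['j']+4 = 9 → {'p': 7, 'j': 5, 'g': 9}
del 'g' → {'p': 7, 'j': 5}
cfg['j'] = 5+3 = 8 → {'p': 7, 'j': 8}
cfg['h'] = cfg['p']+4 = 11 → {'p': 7, 'j': 8, 'h': 11}
del 'h' → {'p': 7, 'j': 8}
sum of values = 15

15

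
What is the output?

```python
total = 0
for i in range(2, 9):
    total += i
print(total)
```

i=2: total = 0+2 = 2
i=3: total = 2+3 = 5
i=4: total = 5+4 = 9
i=5: total = 9+5 = 14
i=6: total = 14+6 = 20
i=7: total = 20+7 = 27
i=8: total = 27+8 = 35

35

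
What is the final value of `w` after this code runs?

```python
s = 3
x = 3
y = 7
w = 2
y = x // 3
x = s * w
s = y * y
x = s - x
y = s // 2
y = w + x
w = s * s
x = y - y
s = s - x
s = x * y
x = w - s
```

1

y = 3//3 = 1
x = 3*2 = 6
s = 1*1 = 1
x = 1-6 = -5
y = 1//2 = 0
y = 2+(-5) = -3
w = 1*1 = 1
x = (-3)-(-3) = 0
s = 1-0 = 1
s = 0*(-3) = 0
x = 1-0 = 1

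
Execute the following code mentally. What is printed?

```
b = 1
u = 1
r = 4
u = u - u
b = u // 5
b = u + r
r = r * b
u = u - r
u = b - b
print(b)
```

4

u = 1-1 = 0
b = 0//5 = 0
b = 0+4 = 4
r = 4*4 = 16
u = 0-16 = -16
u = 4-4 = 0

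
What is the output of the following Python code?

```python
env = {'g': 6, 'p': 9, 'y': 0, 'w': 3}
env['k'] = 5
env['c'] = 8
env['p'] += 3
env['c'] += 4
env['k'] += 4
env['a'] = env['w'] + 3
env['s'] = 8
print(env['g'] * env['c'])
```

env['k'] = 5 → {'g': 6, 'p': 9, 'y': 0, 'w': 3, 'k': 5}
env['c'] = 8 → {'g': 6, 'p': 9, 'y': 0, 'w': 3, 'k': 5, 'c': 8}
env['p'] = 9+3 = 12 → {'g': 6, 'p': 12, 'y': 0, 'w': 3, 'k': 5, 'c': 8}
env['c'] = 8+4 = 12 → {'g': 6, 'p': 12, 'y': 0, 'w': 3, 'k': 5, 'c': 12}
env['k'] = 5+4 = 9 → {'g': 6, 'p': 12, 'y': 0, 'w': 3, 'k': 9, 'c': 12}
env['a'] = env['w']+3 = 6 → {'g': 6, 'p': 12, 'y': 0, 'w': 3, 'k': 9, 'c': 12, 'a': 6}
env['s'] = 8 → {'g': 6, 'p': 12, 'y': 0, 'w': 3, 'k': 9, 'c': 12, 'a': 6, 's': 8}
env['g']*env['c'] = 6*12 = 72

72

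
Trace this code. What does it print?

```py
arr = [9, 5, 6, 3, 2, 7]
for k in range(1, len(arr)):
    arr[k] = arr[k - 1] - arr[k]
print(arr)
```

k=1: arr[1] = 9-5 = 4 → [9, 4, 6, 3, 2, 7]
k=2: arr[2] = 4-6 = -2 → [9, 4, -2, 3, 2, 7]
k=3: arr[3] = (-2)-3 = -5 → [9, 4, -2, -5, 2, 7]
k=4: arr[4] = (-5)-2 = -7 → [9, 4, -2, -5, -7, 7]
k=5: arr[5] = (-7)-7 = -14 → [9, 4, -2, -5, -7, -14]

[9, 4, -2, -5, -7, -14]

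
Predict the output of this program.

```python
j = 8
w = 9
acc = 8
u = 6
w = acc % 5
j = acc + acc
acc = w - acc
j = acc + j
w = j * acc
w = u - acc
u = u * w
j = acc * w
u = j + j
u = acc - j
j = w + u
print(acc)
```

w = 8%5 = 3
j = 8+8 = 16
acc = 3-8 = -5
j = (-5)+16 = 11
w = 11*(-5) = -55
w = 6-(-5) = 11
u = 6*11 = 66
j = (-5)*11 = -55
u = (-55)+(-55) = -110
u = (-5)-(-55) = 50
j = 11+50 = 61

-5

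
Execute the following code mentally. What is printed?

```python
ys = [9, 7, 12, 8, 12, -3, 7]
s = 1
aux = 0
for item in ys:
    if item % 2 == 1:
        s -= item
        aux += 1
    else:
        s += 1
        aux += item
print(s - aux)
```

-52

item=9: odd, s = 1-9 = -8; aux=1
item=7: odd, s = (-8)-7 = -15; aux=2
item=12: not odd, s = (-15)+1 = -14; aux=14
item=8: not odd, s = (-14)+1 = -13; aux=22
item=12: not odd, s = (-13)+1 = -12; aux=34
item=-3: odd, s = (-12)-(-3) = -9; aux=35
item=7: odd, s = (-9)-7 = -16; aux=36
s-aux = (-16)-36 = -52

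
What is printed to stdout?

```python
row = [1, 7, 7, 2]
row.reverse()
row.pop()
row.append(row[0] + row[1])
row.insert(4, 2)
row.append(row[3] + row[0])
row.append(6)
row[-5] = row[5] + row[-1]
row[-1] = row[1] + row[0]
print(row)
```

reverse → [2, 7, 7, 1]
pop() removes 1 → [2, 7, 7]
append row[0]+row[1] = 2+7 = 9 → [2, 7, 7, 9]
insert 2 at 4 → [2, 7, 7, 9, 2]
append row[3]+row[0] = 9+2 = 11 → [2, 7, 7, 9, 2, 11]
append 6 → [2, 7, 7, 9, 2, 11, 6]
row[-5] = row[5]+row[-1] = 11+6 = 17 → [2, 7, 17, 9, 2, 11, 6]
row[-1] = row[1]+row[0] = 7+2 = 9 → [2, 7, 17, 9, 2, 11, 9]

[2, 7, 17, 9, 2, 11, 9]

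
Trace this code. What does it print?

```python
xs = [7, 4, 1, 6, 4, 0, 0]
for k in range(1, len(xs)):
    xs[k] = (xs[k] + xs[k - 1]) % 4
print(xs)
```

k=1: xs[1] = (4+7)%4 = 3 → [7, 3, 1, 6, 4, 0, 0]
k=2: xs[2] = (1+3)%4 = 0 → [7, 3, 0, 6, 4, 0, 0]
k=3: xs[3] = (6+0)%4 = 2 → [7, 3, 0, 2, 4, 0, 0]
k=4: xs[4] = (4+2)%4 = 2 → [7, 3, 0, 2, 2, 0, 0]
k=5: xs[5] = (0+2)%4 = 2 → [7, 3, 0, 2, 2, 2, 0]
k=6: xs[6] = (0+2)%4 = 2 → [7, 3, 0, 2, 2, 2, 2]

[7, 3, 0, 2, 2, 2, 2]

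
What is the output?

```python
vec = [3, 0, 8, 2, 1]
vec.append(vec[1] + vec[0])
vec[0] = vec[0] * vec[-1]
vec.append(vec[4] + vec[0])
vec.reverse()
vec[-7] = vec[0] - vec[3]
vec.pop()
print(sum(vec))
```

22

append vec[1]+vec[0] = 0+3 = 3 → [3, 0, 8, 2, 1, 3]
vec[0] = vec[0]*vec[-1] = 3*3 = 9 → [9, 0, 8, 2, 1, 3]
append vec[4]+vec[0] = 1+9 = 10 → [9, 0, 8, 2, 1, 3, 10]
reverse → [10, 3, 1, 2, 8, 0, 9]
vec[-7] = vec[0]-vec[3] = 10-2 = 8 → [8, 3, 1, 2, 8, 0, 9]
pop() removes 9 → [8, 3, 1, 2, 8, 0]
sum = 22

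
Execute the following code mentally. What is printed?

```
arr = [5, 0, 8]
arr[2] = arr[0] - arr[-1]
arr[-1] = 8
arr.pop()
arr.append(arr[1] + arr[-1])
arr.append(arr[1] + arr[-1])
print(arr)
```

arr[2] = arr[0]-arr[-1] = 5-8 = -3 → [5, 0, -3]
arr[-1] = 8 → [5, 0, 8]
pop() removes 8 → [5, 0]
append arr[1]+arr[-1] = 0+0 = 0 → [5, 0, 0]
append arr[1]+arr[-1] = 0+0 = 0 → [5, 0, 0, 0]

[5, 0, 0, 0]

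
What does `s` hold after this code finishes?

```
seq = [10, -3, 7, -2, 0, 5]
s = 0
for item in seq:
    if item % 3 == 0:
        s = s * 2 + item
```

-6

item=10: not %3==0
item=-3: %3==0, s = 0*2+(-3) = -3
item=7: not %3==0
item=-2: not %3==0
item=0: %3==0, s = (-3)*2+0 = -6
item=5: not %3==0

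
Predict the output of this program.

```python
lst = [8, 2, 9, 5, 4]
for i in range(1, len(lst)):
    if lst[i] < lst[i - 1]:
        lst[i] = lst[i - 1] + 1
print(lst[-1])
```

i=1: 2<8, lst[1] = 8+1 = 9 → [8, 9, 9, 5, 4]
i=2: 9>=9, unchanged → [8, 9, 9, 5, 4]
i=3: 5<9, lst[3] = 9+1 = 10 → [8, 9, 9, 10, 4]
i=4: 4<10, lst[4] = 10+1 = 11 → [8, 9, 9, 10, 11]

11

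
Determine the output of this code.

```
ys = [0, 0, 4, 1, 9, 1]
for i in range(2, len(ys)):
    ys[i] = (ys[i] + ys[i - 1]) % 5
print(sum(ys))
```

i=2: ys[2] = (4+0)%5 = 4 → [0, 0, 4, 1, 9, 1]
i=3: ys[3] = (1+4)%5 = 0 → [0, 0, 4, 0, 9, 1]
i=4: ys[4] = (9+0)%5 = 4 → [0, 0, 4, 0, 4, 1]
i=5: ys[5] = (1+4)%5 = 0 → [0, 0, 4, 0, 4, 0]
sum = 8

8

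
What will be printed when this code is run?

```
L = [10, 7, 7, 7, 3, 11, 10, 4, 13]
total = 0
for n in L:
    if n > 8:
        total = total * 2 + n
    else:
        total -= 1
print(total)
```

123

n=10: >8, total = 0*2+10 = 10
n=7: not >8, total = 10-1 = 9
n=7: not >8, total = 9-1 = 8
n=7: not >8, total = 8-1 = 7
n=3: not >8, total = 7-1 = 6
n=11: >8, total = 6*2+11 = 23
n=10: >8, total = 23*2+10 = 56
n=4: not >8, total = 56-1 = 55
n=13: >8, total = 55*2+13 = 123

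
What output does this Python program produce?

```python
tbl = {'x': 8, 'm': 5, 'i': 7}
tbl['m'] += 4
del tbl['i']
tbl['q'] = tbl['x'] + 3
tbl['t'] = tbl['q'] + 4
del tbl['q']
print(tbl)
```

{'x': 8, 'm': 9, 't': 15}

tbl['m'] = 5+4 = 9 → {'x': 8, 'm': 9, 'i': 7}
del 'i' → {'x': 8, 'm': 9}
tbl['q'] = tbl['x']+3 = 11 → {'x': 8, 'm': 9, 'q': 11}
tbl['t'] = tbl['q']+4 = 15 → {'x': 8, 'm': 9, 'q': 11, 't': 15}
del 'q' → {'x': 8, 'm': 9, 't': 15}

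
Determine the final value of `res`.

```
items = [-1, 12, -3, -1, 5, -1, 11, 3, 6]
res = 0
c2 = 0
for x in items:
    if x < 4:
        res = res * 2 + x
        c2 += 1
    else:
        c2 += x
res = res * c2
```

-1677

x=-1: <4, res = 0*2+(-1) = -1; c2=1
x=12: not <4; c2=13
x=-3: <4, res = (-1)*2+(-3) = -5; c2=14
x=-1: <4, res = (-5)*2+(-1) = -11; c2=15
x=5: not <4; c2=20
x=-1: <4, res = (-11)*2+(-1) = -23; c2=21
x=11: not <4; c2=32
x=3: <4, res = (-23)*2+3 = -43; c2=33
x=6: not <4; c2=39
res*c2 = (-43)*39 = -1677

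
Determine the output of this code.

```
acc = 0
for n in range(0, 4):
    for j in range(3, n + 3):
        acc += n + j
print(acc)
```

n=1,j=3: acc = 0+4 = 4
n=2,j=3: acc = 4+5 = 9
n=2,j=4: acc = 9+6 = 15
n=3,j=3: acc = 15+6 = 21
n=3,j=4: acc = 21+7 = 28
n=3,j=5: acc = 28+8 = 36

36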